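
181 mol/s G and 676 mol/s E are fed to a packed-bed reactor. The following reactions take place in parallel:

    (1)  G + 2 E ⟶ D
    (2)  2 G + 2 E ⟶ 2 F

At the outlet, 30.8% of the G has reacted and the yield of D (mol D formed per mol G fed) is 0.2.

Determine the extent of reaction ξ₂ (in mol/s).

ξ₂ = 9.77 mol/s

Yield of D: 1ξ₁ / 181 = 0.2 → ξ₁ = 36.2 mol/s.
Conversion of G: 1ξ₁ + 2ξ₂ = 0.308 × 181 = 55.75 → ξ₂ = 9.774 mol/s.
Outlet amounts (n = n₀ + Σ ν·ξ):
  G: 181 − 1(36.2) − 2(9.774) = 125.3
  E: 676 − 2(36.2) − 2(9.774) = 584.1
  D: 0 + 1(36.2) = 36.2
  F: 0 + 2(9.774) = 19.55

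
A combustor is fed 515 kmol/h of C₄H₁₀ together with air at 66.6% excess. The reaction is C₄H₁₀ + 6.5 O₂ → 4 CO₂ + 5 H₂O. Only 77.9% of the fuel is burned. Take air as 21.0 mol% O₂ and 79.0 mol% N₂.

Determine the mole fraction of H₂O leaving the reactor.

Stoichiometric O₂ = 6.5 × 515 = 3348 kmol/h; O₂ fed = 3348 × 1.666 = 5577 kmol/h.
N₂ fed = 5577 × 79/21 = 20980 kmol/h.
Fuel reacted = 0.779 × 515 → ξ = 401.2 kmol/h.
Outlet (n = n₀ + ν ξ):
  C₄H₁₀: 515 − 1(401.2) = 113.8
  O₂: 5577 − 6.5(401.2) = 2969
  N₂: 20980 (inert)
  CO₂: 0 + 4(401.2) = 1605
  H₂O: 0 + 5(401.2) = 2006
Total out = 27670 kmol/h; y_H₂O = 2006 / 27670 = 0.07249.

0.0725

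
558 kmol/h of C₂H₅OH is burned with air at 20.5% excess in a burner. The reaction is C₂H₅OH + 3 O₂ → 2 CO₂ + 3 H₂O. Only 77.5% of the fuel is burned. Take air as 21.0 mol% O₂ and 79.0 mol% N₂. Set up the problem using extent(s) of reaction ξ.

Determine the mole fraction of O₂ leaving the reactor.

Stoichiometric O₂ = 3 × 558 = 1674 kmol/h; O₂ fed = 1674 × 1.205 = 2017 kmol/h.
N₂ fed = 2017 × 79/21 = 7588 kmol/h.
Fuel reacted = 0.775 × 558 → ξ = 432.4 kmol/h.
Outlet (n = n₀ + ν ξ):
  C₂H₅OH: 558 − 1(432.4) = 125.6
  O₂: 2017 − 3(432.4) = 719.8
  N₂: 7588 (inert)
  CO₂: 0 + 2(432.4) = 864.9
  H₂O: 0 + 3(432.4) = 1297
Total out = 10600 kmol/h; y_O₂ = 719.8 / 10600 = 0.06793.

0.0679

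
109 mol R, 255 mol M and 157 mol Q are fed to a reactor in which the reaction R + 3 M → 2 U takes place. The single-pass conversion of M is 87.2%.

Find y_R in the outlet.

0.0936

M reacted = 0.872 × 255 = 222.4 mol; ν_M = −3, so ξ = 222.4/3 = 74.12 mol.
Outlet amounts (n = n₀ + ν ξ):
  R: 109 − 1(74.12) = 34.88
  M: 255 − 3(74.12) = 32.64
  U: 0 + 2(74.12) = 148.2
  Q: 157 (inert)
Total out = 372.8 mol; y_R = 34.88 / 372.8 = 0.09357.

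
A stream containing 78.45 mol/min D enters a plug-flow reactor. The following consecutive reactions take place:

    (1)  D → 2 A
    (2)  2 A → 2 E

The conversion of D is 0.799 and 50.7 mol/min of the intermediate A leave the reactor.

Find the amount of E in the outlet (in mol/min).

Conversion of D: D consumed = 1ξ₁ = 0.799 × 78.45 → ξ₁ = 62.68 mol/min.
A balance: n_A = 0 + 2ξ₁ − 2ξ₂ = 50.7 → ξ₂ = (2·62.68 − 50.7)/2 = 37.33 mol/min.
Outlet amounts (n = n₀ + Σ ν·ξ):
  D: 78.45 − 1(62.68) = 15.77
  A: 0 + 2(62.68) − 2(37.33) = 50.7
  E: 0 + 2(37.33) = 74.66

74.7 mol/min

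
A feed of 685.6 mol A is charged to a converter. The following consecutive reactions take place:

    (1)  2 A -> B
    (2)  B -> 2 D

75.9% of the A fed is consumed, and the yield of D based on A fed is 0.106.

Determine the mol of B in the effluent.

224 mol

Conversion of A: A consumed = 2ξ₁ = 0.759 × 685.6 → ξ₁ = 260.2 mol.
Yield of D: 2ξ₂ / 685.6 = 0.106 → ξ₂ = 36.34 mol.
Outlet amounts (n = n₀ + Σ ν·ξ):
  A: 685.6 − 2(260.2) = 165.2
  B: 0 + 1(260.2) − 1(36.34) = 223.8
  D: 0 + 2(36.34) = 72.67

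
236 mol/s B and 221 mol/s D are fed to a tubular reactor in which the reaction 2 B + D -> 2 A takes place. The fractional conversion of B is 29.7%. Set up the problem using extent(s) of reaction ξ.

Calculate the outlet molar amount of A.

B reacted = 0.297 × 236 = 70.09 mol/s; ν_B = −2, so ξ = 70.09/2 = 35.05 mol/s.
Outlet amounts (n = n₀ + ν ξ):
  B: 236 − 2(35.05) = 165.9
  D: 221 − 1(35.05) = 186
  A: 0 + 2(35.05) = 70.09

70.1 mol/s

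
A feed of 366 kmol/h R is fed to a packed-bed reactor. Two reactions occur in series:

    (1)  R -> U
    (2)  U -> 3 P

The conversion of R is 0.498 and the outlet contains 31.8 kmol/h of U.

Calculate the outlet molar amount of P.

Conversion of R: R consumed = 1ξ₁ = 0.498 × 366 → ξ₁ = 182.3 kmol/h.
U balance: n_U = 0 + 1ξ₁ − 1ξ₂ = 31.8 → ξ₂ = (1·182.3 − 31.8)/1 = 150.5 kmol/h.
Outlet amounts (n = n₀ + Σ ν·ξ):
  R: 366 − 1(182.3) = 183.7
  U: 0 + 1(182.3) − 1(150.5) = 31.8
  P: 0 + 3(150.5) = 451.4

451 kmol/h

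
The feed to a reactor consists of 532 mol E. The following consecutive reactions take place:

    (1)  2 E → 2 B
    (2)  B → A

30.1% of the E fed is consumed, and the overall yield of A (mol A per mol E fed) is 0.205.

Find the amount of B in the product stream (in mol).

Conversion of E: E consumed = 2ξ₁ = 0.301 × 532 → ξ₁ = 80.07 mol.
Yield of A: 1ξ₂ / 532 = 0.205 → ξ₂ = 109.1 mol.
Outlet amounts (n = n₀ + Σ ν·ξ):
  E: 532 − 2(80.07) = 371.9
  B: 0 + 2(80.07) − 1(109.1) = 51.07
  A: 0 + 1(109.1) = 109.1

51.1 mol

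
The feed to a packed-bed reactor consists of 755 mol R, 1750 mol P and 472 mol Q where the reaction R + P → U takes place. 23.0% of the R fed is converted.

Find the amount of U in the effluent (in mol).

174 mol

R reacted = 0.23 × 755 = 173.7 mol; ν_R = −1, so ξ = 173.7/1 = 173.7 mol.
Outlet amounts (n = n₀ + ν ξ):
  R: 755 − 1(173.7) = 581.4
  P: 1750 − 1(173.7) = 1576
  U: 0 + 1(173.7) = 173.7
  Q: 472 (inert)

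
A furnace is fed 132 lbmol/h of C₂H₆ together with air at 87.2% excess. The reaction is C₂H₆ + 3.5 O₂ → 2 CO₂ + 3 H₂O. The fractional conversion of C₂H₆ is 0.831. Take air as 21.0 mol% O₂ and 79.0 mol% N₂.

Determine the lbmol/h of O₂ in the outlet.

481 lbmol/h

Stoichiometric O₂ = 3.5 × 132 = 462 lbmol/h; O₂ fed = 462 × 1.872 = 864.9 lbmol/h.
N₂ fed = 864.9 × 79/21 = 3254 lbmol/h.
Fuel reacted = 0.831 × 132 → ξ = 109.7 lbmol/h.
Outlet (n = n₀ + ν ξ):
  C₂H₆: 132 − 1(109.7) = 22.31
  O₂: 864.9 − 3.5(109.7) = 480.9
  N₂: 3254 (inert)
  CO₂: 0 + 2(109.7) = 219.4
  H₂O: 0 + 3(109.7) = 329.1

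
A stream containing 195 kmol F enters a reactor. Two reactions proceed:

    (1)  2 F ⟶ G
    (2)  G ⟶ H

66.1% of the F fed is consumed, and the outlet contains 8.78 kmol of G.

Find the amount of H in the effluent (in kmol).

55.7 kmol

Conversion of F: F consumed = 2ξ₁ = 0.661 × 195 → ξ₁ = 64.45 kmol.
G balance: n_G = 0 + 1ξ₁ − 1ξ₂ = 8.78 → ξ₂ = (1·64.45 − 8.78)/1 = 55.67 kmol.
Outlet amounts (n = n₀ + Σ ν·ξ):
  F: 195 − 2(64.45) = 66.1
  G: 0 + 1(64.45) − 1(55.67) = 8.78
  H: 0 + 1(55.67) = 55.67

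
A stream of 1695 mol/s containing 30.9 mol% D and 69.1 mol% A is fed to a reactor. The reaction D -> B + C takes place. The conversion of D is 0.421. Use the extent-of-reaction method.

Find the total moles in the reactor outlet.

D reacted = 0.421 × 523.8 = 220.5 mol/s; ν_D = −1, so ξ = 220.5/1 = 220.5 mol/s.
Outlet amounts (n = n₀ + ν ξ):
  D: 523.8 − 1(220.5) = 303.3
  B: 0 + 1(220.5) = 220.5
  C: 0 + 1(220.5) = 220.5
  A: 1171 (inert)
Total out = 303.3 + 220.5 + 220.5 + 1171 = 1916 mol/s.

1920 mol/s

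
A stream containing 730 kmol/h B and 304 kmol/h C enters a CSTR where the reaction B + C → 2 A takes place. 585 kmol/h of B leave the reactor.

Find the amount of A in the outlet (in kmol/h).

For B: n = n₀ − 1ξ → 585 = 730 − 1ξ, giving ξ = 145 kmol/h.
Outlet amounts (n = n₀ + ν ξ):
  B: 730 − 1(145) = 585
  C: 304 − 1(145) = 159
  A: 0 + 2(145) = 290

290 kmol/h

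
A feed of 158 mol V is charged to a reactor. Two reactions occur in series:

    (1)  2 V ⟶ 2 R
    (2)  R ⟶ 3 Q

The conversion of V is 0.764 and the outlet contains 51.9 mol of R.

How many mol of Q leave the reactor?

206 mol

Conversion of V: V consumed = 2ξ₁ = 0.764 × 158 → ξ₁ = 60.36 mol.
R balance: n_R = 0 + 2ξ₁ − 1ξ₂ = 51.9 → ξ₂ = (2·60.36 − 51.9)/1 = 68.81 mol.
Outlet amounts (n = n₀ + Σ ν·ξ):
  V: 158 − 2(60.36) = 37.29
  R: 0 + 2(60.36) − 1(68.81) = 51.9
  Q: 0 + 3(68.81) = 206.4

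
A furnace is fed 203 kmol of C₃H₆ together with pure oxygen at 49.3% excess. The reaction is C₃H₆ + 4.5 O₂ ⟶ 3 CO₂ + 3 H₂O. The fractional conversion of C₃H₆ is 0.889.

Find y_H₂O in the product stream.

0.327

Stoichiometric O₂ = 4.5 × 203 = 913.5 kmol; O₂ fed = 913.5 × 1.493 = 1364 kmol.
Fuel reacted = 0.889 × 203 → ξ = 180.5 kmol.
Outlet (n = n₀ + ν ξ):
  C₃H₆: 203 − 1(180.5) = 22.53
  O₂: 1364 − 4.5(180.5) = 551.8
  CO₂: 0 + 3(180.5) = 541.4
  H₂O: 0 + 3(180.5) = 541.4
Total out = 1657 kmol; y_H₂O = 541.4 / 1657 = 0.3267.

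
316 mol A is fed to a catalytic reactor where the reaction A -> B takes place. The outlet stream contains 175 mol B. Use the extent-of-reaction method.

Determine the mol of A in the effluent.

141 mol

For B: n = n₀ + 1ξ → 175 = 0 + 1ξ, giving ξ = 175 mol.
Outlet amounts (n = n₀ + ν ξ):
  A: 316 − 1(175) = 141
  B: 0 + 1(175) = 175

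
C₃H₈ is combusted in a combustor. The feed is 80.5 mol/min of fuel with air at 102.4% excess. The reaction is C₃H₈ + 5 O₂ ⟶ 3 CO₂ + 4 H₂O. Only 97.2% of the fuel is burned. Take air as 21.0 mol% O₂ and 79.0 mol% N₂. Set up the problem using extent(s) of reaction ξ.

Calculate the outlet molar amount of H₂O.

Stoichiometric O₂ = 5 × 80.5 = 402.5 mol/min; O₂ fed = 402.5 × 2.024 = 814.7 mol/min.
N₂ fed = 814.7 × 79/21 = 3065 mol/min.
Fuel reacted = 0.972 × 80.5 → ξ = 78.25 mol/min.
Outlet (n = n₀ + ν ξ):
  C₃H₈: 80.5 − 1(78.25) = 2.254
  O₂: 814.7 − 5(78.25) = 423.4
  N₂: 3065 (inert)
  CO₂: 0 + 3(78.25) = 234.7
  H₂O: 0 + 4(78.25) = 313

313 mol/min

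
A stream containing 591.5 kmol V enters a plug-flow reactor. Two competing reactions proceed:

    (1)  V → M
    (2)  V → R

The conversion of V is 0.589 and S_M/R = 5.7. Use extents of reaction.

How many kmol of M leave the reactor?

Conversion of V: V consumed = 0.589 × 591.5 = 348.4 kmol = 1ξ₁ + 1ξ₂.
Selectivity: 1ξ₁ / (1ξ₂) = 5.7 → ξ₁ = 5.7 ξ₂.
Substitute: (1·5.7 + 1) ξ₂ = 348.4 → ξ₂ = 52 kmol, ξ₁ = 296.4 kmol.
Outlet amounts (n = n₀ + Σ ν·ξ):
  V: 591.5 − 1(296.4) − 1(52) = 243.1
  M: 0 + 1(296.4) = 296.4
  R: 0 + 1(52) = 52

296 kmol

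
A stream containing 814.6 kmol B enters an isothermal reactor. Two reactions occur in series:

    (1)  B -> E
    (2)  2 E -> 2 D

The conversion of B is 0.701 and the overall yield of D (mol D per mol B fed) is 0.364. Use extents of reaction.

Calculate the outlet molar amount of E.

Conversion of B: B consumed = 1ξ₁ = 0.701 × 814.6 → ξ₁ = 571 kmol.
Yield of D: 2ξ₂ / 814.6 = 0.364 → ξ₂ = 148.3 kmol.
Outlet amounts (n = n₀ + Σ ν·ξ):
  B: 814.6 − 1(571) = 243.6
  E: 0 + 1(571) − 2(148.3) = 274.5
  D: 0 + 2(148.3) = 296.5

275 kmol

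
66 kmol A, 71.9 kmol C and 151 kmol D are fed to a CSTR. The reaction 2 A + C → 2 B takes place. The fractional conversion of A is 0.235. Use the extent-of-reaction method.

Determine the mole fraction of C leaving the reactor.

A reacted = 0.235 × 66 = 15.51 kmol; ν_A = −2, so ξ = 15.51/2 = 7.755 kmol.
Outlet amounts (n = n₀ + ν ξ):
  A: 66 − 2(7.755) = 50.49
  C: 71.9 − 1(7.755) = 64.15
  B: 0 + 2(7.755) = 15.51
  D: 151 (inert)
Total out = 281.1 kmol; y_C = 64.15 / 281.1 = 0.2282.

0.228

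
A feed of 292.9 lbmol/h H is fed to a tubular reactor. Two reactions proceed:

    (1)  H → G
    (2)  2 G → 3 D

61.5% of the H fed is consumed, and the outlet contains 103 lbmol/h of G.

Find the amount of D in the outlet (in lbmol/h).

116 lbmol/h

Conversion of H: H consumed = 1ξ₁ = 0.615 × 292.9 → ξ₁ = 180.1 lbmol/h.
G balance: n_G = 0 + 1ξ₁ − 2ξ₂ = 103 → ξ₂ = (1·180.1 − 103)/2 = 38.57 lbmol/h.
Outlet amounts (n = n₀ + Σ ν·ξ):
  H: 292.9 − 1(180.1) = 112.8
  G: 0 + 1(180.1) − 2(38.57) = 103
  D: 0 + 3(38.57) = 115.7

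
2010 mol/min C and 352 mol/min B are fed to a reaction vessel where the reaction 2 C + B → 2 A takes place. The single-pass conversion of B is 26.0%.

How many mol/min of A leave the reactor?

B reacted = 0.26 × 352 = 91.52 mol/min; ν_B = −1, so ξ = 91.52/1 = 91.52 mol/min.
Outlet amounts (n = n₀ + ν ξ):
  C: 2010 − 2(91.52) = 1827
  B: 352 − 1(91.52) = 260.5
  A: 0 + 2(91.52) = 183

183 mol/min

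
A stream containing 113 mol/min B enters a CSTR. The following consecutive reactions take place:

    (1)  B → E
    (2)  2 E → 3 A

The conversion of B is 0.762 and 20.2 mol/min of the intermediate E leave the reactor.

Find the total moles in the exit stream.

Conversion of B: B consumed = 1ξ₁ = 0.762 × 113 → ξ₁ = 86.11 mol/min.
E balance: n_E = 0 + 1ξ₁ − 2ξ₂ = 20.2 → ξ₂ = (1·86.11 − 20.2)/2 = 32.95 mol/min.
Outlet amounts (n = n₀ + Σ ν·ξ):
  B: 113 − 1(86.11) = 26.89
  E: 0 + 1(86.11) − 2(32.95) = 20.2
  A: 0 + 3(32.95) = 98.86
Total out = 26.89 + 20.2 + 98.86 = 146 mol/min.

146 mol/min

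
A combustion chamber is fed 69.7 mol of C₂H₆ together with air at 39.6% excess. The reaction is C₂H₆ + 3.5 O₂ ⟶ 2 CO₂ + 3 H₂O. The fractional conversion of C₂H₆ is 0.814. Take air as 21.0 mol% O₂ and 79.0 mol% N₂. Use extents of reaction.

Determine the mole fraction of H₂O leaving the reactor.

0.099

Stoichiometric O₂ = 3.5 × 69.7 = 244 mol; O₂ fed = 244 × 1.396 = 340.6 mol.
N₂ fed = 340.6 × 79/21 = 1281 mol.
Fuel reacted = 0.814 × 69.7 → ξ = 56.74 mol.
Outlet (n = n₀ + ν ξ):
  C₂H₆: 69.7 − 1(56.74) = 12.96
  O₂: 340.6 − 3.5(56.74) = 142
  N₂: 1281 (inert)
  CO₂: 0 + 2(56.74) = 113.5
  H₂O: 0 + 3(56.74) = 170.2
Total out = 1720 mol; y_H₂O = 170.2 / 1720 = 0.09897.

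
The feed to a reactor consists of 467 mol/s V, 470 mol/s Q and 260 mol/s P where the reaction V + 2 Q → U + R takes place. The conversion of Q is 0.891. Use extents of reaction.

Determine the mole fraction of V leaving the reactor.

Q reacted = 0.891 × 470 = 418.8 mol/s; ν_Q = −2, so ξ = 418.8/2 = 209.4 mol/s.
Outlet amounts (n = n₀ + ν ξ):
  V: 467 − 1(209.4) = 257.6
  Q: 470 − 2(209.4) = 51.23
  U: 0 + 1(209.4) = 209.4
  R: 0 + 1(209.4) = 209.4
  P: 260 (inert)
Total out = 987.6 mol/s; y_V = 257.6 / 987.6 = 0.2608.

0.261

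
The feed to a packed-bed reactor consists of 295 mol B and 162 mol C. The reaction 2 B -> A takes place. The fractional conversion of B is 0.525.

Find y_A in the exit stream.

0.204

B reacted = 0.525 × 295 = 154.9 mol; ν_B = −2, so ξ = 154.9/2 = 77.44 mol.
Outlet amounts (n = n₀ + ν ξ):
  B: 295 − 2(77.44) = 140.1
  A: 0 + 1(77.44) = 77.44
  C: 162 (inert)
Total out = 379.6 mol; y_A = 77.44 / 379.6 = 0.204.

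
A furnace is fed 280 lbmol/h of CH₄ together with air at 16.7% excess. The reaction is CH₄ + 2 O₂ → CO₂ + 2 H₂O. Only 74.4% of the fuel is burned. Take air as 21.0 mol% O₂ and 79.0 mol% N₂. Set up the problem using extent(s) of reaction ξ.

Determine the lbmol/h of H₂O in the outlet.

Stoichiometric O₂ = 2 × 280 = 560 lbmol/h; O₂ fed = 560 × 1.167 = 653.5 lbmol/h.
N₂ fed = 653.5 × 79/21 = 2458 lbmol/h.
Fuel reacted = 0.744 × 280 → ξ = 208.3 lbmol/h.
Outlet (n = n₀ + ν ξ):
  CH₄: 280 − 1(208.3) = 71.68
  O₂: 653.5 − 2(208.3) = 236.9
  N₂: 2458 (inert)
  CO₂: 0 + 1(208.3) = 208.3
  H₂O: 0 + 2(208.3) = 416.6

417 lbmol/h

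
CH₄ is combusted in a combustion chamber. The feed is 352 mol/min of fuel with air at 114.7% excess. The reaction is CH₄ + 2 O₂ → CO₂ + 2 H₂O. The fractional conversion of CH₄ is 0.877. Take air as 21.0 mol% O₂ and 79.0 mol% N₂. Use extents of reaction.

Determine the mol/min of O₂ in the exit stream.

894 mol/min

Stoichiometric O₂ = 2 × 352 = 704 mol/min; O₂ fed = 704 × 2.147 = 1511 mol/min.
N₂ fed = 1511 × 79/21 = 5686 mol/min.
Fuel reacted = 0.877 × 352 → ξ = 308.7 mol/min.
Outlet (n = n₀ + ν ξ):
  CH₄: 352 − 1(308.7) = 43.3
  O₂: 1511 − 2(308.7) = 894.1
  N₂: 5686 (inert)
  CO₂: 0 + 1(308.7) = 308.7
  H₂O: 0 + 2(308.7) = 617.4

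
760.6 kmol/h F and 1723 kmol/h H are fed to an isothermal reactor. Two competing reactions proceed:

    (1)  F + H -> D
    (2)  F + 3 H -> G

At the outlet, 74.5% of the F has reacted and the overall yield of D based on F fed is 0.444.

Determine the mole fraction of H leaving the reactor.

0.479

Yield of D: 1ξ₁ / 760.6 = 0.444 → ξ₁ = 337.7 kmol/h.
Conversion of F: 1ξ₁ + 1ξ₂ = 0.745 × 760.6 = 566.6 → ξ₂ = 228.9 kmol/h.
Outlet amounts (n = n₀ + Σ ν·ξ):
  F: 760.6 − 1(337.7) − 1(228.9) = 194
  H: 1723 − 1(337.7) − 3(228.9) = 698.5
  D: 0 + 1(337.7) = 337.7
  G: 0 + 1(228.9) = 228.9
Total out = 1459 kmol/h; y_H = 698.5 / 1459 = 0.4787.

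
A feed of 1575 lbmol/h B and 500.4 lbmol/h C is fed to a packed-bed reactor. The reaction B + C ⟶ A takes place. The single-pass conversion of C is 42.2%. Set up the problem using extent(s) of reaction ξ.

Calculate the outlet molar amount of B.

1360 lbmol/h

C reacted = 0.422 × 500.4 = 211.2 lbmol/h; ν_C = −1, so ξ = 211.2/1 = 211.2 lbmol/h.
Outlet amounts (n = n₀ + ν ξ):
  B: 1575 − 1(211.2) = 1364
  C: 500.4 − 1(211.2) = 289.2
  A: 0 + 1(211.2) = 211.2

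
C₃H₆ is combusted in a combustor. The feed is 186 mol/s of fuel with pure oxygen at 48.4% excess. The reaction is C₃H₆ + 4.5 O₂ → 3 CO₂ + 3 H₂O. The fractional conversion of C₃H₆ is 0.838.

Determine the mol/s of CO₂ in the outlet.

Stoichiometric O₂ = 4.5 × 186 = 837 mol/s; O₂ fed = 837 × 1.484 = 1242 mol/s.
Fuel reacted = 0.838 × 186 → ξ = 155.9 mol/s.
Outlet (n = n₀ + ν ξ):
  C₃H₆: 186 − 1(155.9) = 30.13
  O₂: 1242 − 4.5(155.9) = 540.7
  CO₂: 0 + 3(155.9) = 467.6
  H₂O: 0 + 3(155.9) = 467.6

468 mol/s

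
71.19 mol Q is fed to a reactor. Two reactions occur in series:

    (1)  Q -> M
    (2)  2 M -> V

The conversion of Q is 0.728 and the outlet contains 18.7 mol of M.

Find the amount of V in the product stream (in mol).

Conversion of Q: Q consumed = 1ξ₁ = 0.728 × 71.19 → ξ₁ = 51.83 mol.
M balance: n_M = 0 + 1ξ₁ − 2ξ₂ = 18.7 → ξ₂ = (1·51.83 − 18.7)/2 = 16.56 mol.
Outlet amounts (n = n₀ + Σ ν·ξ):
  Q: 71.19 − 1(51.83) = 19.36
  M: 0 + 1(51.83) − 2(16.56) = 18.7
  V: 0 + 1(16.56) = 16.56

16.6 mol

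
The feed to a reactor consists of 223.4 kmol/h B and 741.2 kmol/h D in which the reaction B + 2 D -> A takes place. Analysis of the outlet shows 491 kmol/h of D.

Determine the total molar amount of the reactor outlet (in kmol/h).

For D: n = n₀ − 2ξ → 491 = 741.2 − 2ξ, giving ξ = 125.1 kmol/h.
Outlet amounts (n = n₀ + ν ξ):
  B: 223.4 − 1(125.1) = 98.3
  D: 741.2 − 2(125.1) = 491
  A: 0 + 1(125.1) = 125.1
Total out = 98.3 + 491 + 125.1 = 714.4 kmol/h.

714 kmol/h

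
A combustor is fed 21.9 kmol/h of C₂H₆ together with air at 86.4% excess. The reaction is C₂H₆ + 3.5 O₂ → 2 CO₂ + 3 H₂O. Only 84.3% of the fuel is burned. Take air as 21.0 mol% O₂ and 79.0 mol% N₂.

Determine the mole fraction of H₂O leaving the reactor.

Stoichiometric O₂ = 3.5 × 21.9 = 76.65 kmol/h; O₂ fed = 76.65 × 1.864 = 142.9 kmol/h.
N₂ fed = 142.9 × 79/21 = 537.5 kmol/h.
Fuel reacted = 0.843 × 21.9 → ξ = 18.46 kmol/h.
Outlet (n = n₀ + ν ξ):
  C₂H₆: 21.9 − 1(18.46) = 3.438
  O₂: 142.9 − 3.5(18.46) = 78.26
  N₂: 537.5 (inert)
  CO₂: 0 + 2(18.46) = 36.92
  H₂O: 0 + 3(18.46) = 55.39
Total out = 711.5 kmol/h; y_H₂O = 55.39 / 711.5 = 0.07784.

0.0778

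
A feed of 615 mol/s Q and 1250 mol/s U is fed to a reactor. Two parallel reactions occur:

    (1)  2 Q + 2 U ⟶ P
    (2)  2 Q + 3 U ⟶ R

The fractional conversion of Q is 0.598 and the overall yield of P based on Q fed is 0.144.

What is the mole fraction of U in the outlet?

Yield of P: 1ξ₁ / 615 = 0.144 → ξ₁ = 88.56 mol/s.
Conversion of Q: 2ξ₁ + 2ξ₂ = 0.598 × 615 = 367.8 → ξ₂ = 95.33 mol/s.
Outlet amounts (n = n₀ + Σ ν·ξ):
  Q: 615 − 2(88.56) − 2(95.33) = 247.2
  U: 1250 − 2(88.56) − 3(95.33) = 786.9
  P: 0 + 1(88.56) = 88.56
  R: 0 + 1(95.33) = 95.33
Total out = 1218 mol/s; y_U = 786.9 / 1218 = 0.6461.

0.646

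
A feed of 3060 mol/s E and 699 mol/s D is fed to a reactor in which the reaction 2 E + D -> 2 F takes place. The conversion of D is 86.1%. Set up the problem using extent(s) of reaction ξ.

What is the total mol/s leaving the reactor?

D reacted = 0.861 × 699 = 601.8 mol/s; ν_D = −1, so ξ = 601.8/1 = 601.8 mol/s.
Outlet amounts (n = n₀ + ν ξ):
  E: 3060 − 2(601.8) = 1856
  D: 699 − 1(601.8) = 97.16
  F: 0 + 2(601.8) = 1204
Total out = 1856 + 97.16 + 1204 = 3157 mol/s.

3160 mol/s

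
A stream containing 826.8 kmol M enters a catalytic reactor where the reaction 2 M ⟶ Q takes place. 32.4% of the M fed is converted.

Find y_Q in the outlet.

0.193

M reacted = 0.324 × 826.8 = 267.9 kmol; ν_M = −2, so ξ = 267.9/2 = 133.9 kmol.
Outlet amounts (n = n₀ + ν ξ):
  M: 826.8 − 2(133.9) = 558.9
  Q: 0 + 1(133.9) = 133.9
Total out = 692.9 kmol; y_Q = 133.9 / 692.9 = 0.1933.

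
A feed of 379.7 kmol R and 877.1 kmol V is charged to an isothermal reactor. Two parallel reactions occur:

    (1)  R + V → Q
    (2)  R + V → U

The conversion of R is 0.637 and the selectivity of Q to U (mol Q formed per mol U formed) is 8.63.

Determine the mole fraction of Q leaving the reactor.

Conversion of R: R consumed = 0.637 × 379.7 = 241.9 kmol = 1ξ₁ + 1ξ₂.
Selectivity: 1ξ₁ / (1ξ₂) = 8.63 → ξ₁ = 8.63 ξ₂.
Substitute: (1·8.63 + 1) ξ₂ = 241.9 → ξ₂ = 25.12 kmol, ξ₁ = 216.8 kmol.
Outlet amounts (n = n₀ + Σ ν·ξ):
  R: 379.7 − 1(216.8) − 1(25.12) = 137.8
  V: 877.1 − 1(216.8) − 1(25.12) = 635.2
  Q: 0 + 1(216.8) = 216.8
  U: 0 + 1(25.12) = 25.12
Total out = 1015 kmol; y_Q = 216.8 / 1015 = 0.2136.

0.214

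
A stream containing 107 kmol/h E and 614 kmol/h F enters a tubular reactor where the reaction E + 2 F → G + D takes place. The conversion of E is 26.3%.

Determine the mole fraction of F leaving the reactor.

E reacted = 0.263 × 107 = 28.14 kmol/h; ν_E = −1, so ξ = 28.14/1 = 28.14 kmol/h.
Outlet amounts (n = n₀ + ν ξ):
  E: 107 − 1(28.14) = 78.86
  F: 614 − 2(28.14) = 557.7
  G: 0 + 1(28.14) = 28.14
  D: 0 + 1(28.14) = 28.14
Total out = 692.9 kmol/h; y_F = 557.7 / 692.9 = 0.805.

0.805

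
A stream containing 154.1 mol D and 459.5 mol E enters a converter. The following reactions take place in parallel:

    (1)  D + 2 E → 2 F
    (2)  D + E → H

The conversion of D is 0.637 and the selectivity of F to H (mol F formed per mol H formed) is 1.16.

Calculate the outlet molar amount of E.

Conversion of D: D consumed = 0.637 × 154.1 = 98.16 mol = 1ξ₁ + 1ξ₂.
Selectivity: 2ξ₁ / (1ξ₂) = 1.16 → ξ₁ = 0.58 ξ₂.
Substitute: (1·0.58 + 1) ξ₂ = 98.16 → ξ₂ = 62.13 mol, ξ₁ = 36.03 mol.
Outlet amounts (n = n₀ + Σ ν·ξ):
  D: 154.1 − 1(36.03) − 1(62.13) = 55.94
  E: 459.5 − 2(36.03) − 1(62.13) = 325.3
  F: 0 + 2(36.03) = 72.07
  H: 0 + 1(62.13) = 62.13

325 mol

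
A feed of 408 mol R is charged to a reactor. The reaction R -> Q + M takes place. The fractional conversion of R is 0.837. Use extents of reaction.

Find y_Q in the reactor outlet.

0.456

R reacted = 0.837 × 408 = 341.5 mol; ν_R = −1, so ξ = 341.5/1 = 341.5 mol.
Outlet amounts (n = n₀ + ν ξ):
  R: 408 − 1(341.5) = 66.5
  Q: 0 + 1(341.5) = 341.5
  M: 0 + 1(341.5) = 341.5
Total out = 749.5 mol; y_Q = 341.5 / 749.5 = 0.4556.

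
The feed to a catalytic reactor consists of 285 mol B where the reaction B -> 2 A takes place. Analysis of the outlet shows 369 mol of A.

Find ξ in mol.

For A: n = n₀ + 2ξ → 369 = 0 + 2ξ, giving ξ = 184.5 mol.
Outlet amounts (n = n₀ + ν ξ):
  B: 285 − 1(184.5) = 100.5
  A: 0 + 2(184.5) = 369

ξ = 184 mol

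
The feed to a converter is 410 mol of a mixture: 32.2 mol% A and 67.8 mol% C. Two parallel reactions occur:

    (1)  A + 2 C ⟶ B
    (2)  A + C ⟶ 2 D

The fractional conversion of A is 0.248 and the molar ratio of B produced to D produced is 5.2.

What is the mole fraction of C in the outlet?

Conversion of A: A consumed = 0.248 × 132 = 32.74 mol = 1ξ₁ + 1ξ₂.
Selectivity: 1ξ₁ / (2ξ₂) = 5.2 → ξ₁ = 10.4 ξ₂.
Substitute: (1·10.4 + 1) ξ₂ = 32.74 → ξ₂ = 2.872 mol, ξ₁ = 29.87 mol.
Outlet amounts (n = n₀ + Σ ν·ξ):
  A: 132 − 1(29.87) − 1(2.872) = 99.28
  C: 278 − 2(29.87) − 1(2.872) = 215.4
  B: 0 + 1(29.87) = 29.87
  D: 0 + 2(2.872) = 5.744
Total out = 350.3 mol; y_C = 215.4 / 350.3 = 0.6149.

0.615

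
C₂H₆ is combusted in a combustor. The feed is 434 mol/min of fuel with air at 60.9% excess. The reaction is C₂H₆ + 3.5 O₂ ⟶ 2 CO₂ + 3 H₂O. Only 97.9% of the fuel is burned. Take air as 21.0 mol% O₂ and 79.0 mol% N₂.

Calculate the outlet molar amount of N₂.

Stoichiometric O₂ = 3.5 × 434 = 1519 mol/min; O₂ fed = 1519 × 1.609 = 2444 mol/min.
N₂ fed = 2444 × 79/21 = 9194 mol/min.
Fuel reacted = 0.979 × 434 → ξ = 424.9 mol/min.
Outlet (n = n₀ + ν ξ):
  C₂H₆: 434 − 1(424.9) = 9.114
  O₂: 2444 − 3.5(424.9) = 957
  N₂: 9194 (inert)
  CO₂: 0 + 2(424.9) = 849.8
  H₂O: 0 + 3(424.9) = 1275

9190 mol/min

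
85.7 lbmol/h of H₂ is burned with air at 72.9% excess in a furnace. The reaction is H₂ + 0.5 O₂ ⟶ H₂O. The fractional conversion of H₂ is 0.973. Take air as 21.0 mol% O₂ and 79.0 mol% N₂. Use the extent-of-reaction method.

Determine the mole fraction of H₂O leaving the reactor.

Stoichiometric O₂ = 0.5 × 85.7 = 42.85 lbmol/h; O₂ fed = 42.85 × 1.729 = 74.09 lbmol/h.
N₂ fed = 74.09 × 79/21 = 278.7 lbmol/h.
Fuel reacted = 0.973 × 85.7 → ξ = 83.39 lbmol/h.
Outlet (n = n₀ + ν ξ):
  H₂: 85.7 − 1(83.39) = 2.314
  O₂: 74.09 − 0.5(83.39) = 32.39
  N₂: 278.7 (inert)
  H₂O: 0 + 1(83.39) = 83.39
Total out = 396.8 lbmol/h; y_H₂O = 83.39 / 396.8 = 0.2101.

0.21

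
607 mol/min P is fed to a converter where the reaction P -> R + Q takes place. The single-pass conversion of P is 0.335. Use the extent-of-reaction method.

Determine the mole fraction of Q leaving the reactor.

P reacted = 0.335 × 607 = 203.3 mol/min; ν_P = −1, so ξ = 203.3/1 = 203.3 mol/min.
Outlet amounts (n = n₀ + ν ξ):
  P: 607 − 1(203.3) = 403.7
  R: 0 + 1(203.3) = 203.3
  Q: 0 + 1(203.3) = 203.3
Total out = 810.3 mol/min; y_Q = 203.3 / 810.3 = 0.2509.

0.251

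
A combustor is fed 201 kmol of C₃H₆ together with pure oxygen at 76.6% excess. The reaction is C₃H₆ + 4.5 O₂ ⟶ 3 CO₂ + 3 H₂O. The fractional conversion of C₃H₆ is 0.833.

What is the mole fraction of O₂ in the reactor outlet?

Stoichiometric O₂ = 4.5 × 201 = 904.5 kmol; O₂ fed = 904.5 × 1.766 = 1597 kmol.
Fuel reacted = 0.833 × 201 → ξ = 167.4 kmol.
Outlet (n = n₀ + ν ξ):
  C₃H₆: 201 − 1(167.4) = 33.57
  O₂: 1597 − 4.5(167.4) = 843.9
  CO₂: 0 + 3(167.4) = 502.3
  H₂O: 0 + 3(167.4) = 502.3
Total out = 1882 kmol; y_O₂ = 843.9 / 1882 = 0.4484.

0.448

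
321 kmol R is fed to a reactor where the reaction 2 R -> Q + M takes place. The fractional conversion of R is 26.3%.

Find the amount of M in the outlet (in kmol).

R reacted = 0.263 × 321 = 84.42 kmol; ν_R = −2, so ξ = 84.42/2 = 42.21 kmol.
Outlet amounts (n = n₀ + ν ξ):
  R: 321 − 2(42.21) = 236.6
  Q: 0 + 1(42.21) = 42.21
  M: 0 + 1(42.21) = 42.21

42.2 kmol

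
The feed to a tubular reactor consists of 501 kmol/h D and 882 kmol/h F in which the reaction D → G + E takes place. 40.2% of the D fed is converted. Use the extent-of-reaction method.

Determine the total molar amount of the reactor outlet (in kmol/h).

D reacted = 0.402 × 501 = 201.4 kmol/h; ν_D = −1, so ξ = 201.4/1 = 201.4 kmol/h.
Outlet amounts (n = n₀ + ν ξ):
  D: 501 − 1(201.4) = 299.6
  G: 0 + 1(201.4) = 201.4
  E: 0 + 1(201.4) = 201.4
  F: 882 (inert)
Total out = 299.6 + 201.4 + 201.4 + 882 = 1584 kmol/h.

1580 kmol/h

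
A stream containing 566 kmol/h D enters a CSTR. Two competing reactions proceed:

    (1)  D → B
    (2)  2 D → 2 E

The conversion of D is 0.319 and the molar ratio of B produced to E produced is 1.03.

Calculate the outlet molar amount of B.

Conversion of D: D consumed = 0.319 × 566 = 180.6 kmol/h = 1ξ₁ + 2ξ₂.
Selectivity: 1ξ₁ / (2ξ₂) = 1.03 → ξ₁ = 2.06 ξ₂.
Substitute: (1·2.06 + 2) ξ₂ = 180.6 → ξ₂ = 44.47 kmol/h, ξ₁ = 91.61 kmol/h.
Outlet amounts (n = n₀ + Σ ν·ξ):
  D: 566 − 1(91.61) − 2(44.47) = 385.4
  B: 0 + 1(91.61) = 91.61
  E: 0 + 2(44.47) = 88.94

91.6 kmol/h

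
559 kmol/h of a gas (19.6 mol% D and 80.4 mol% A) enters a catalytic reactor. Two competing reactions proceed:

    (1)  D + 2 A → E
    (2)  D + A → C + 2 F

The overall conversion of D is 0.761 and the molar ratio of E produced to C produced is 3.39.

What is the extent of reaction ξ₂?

Conversion of D: D consumed = 0.761 × 109.6 = 83.38 kmol/h = 1ξ₁ + 1ξ₂.
Selectivity: 1ξ₁ / (1ξ₂) = 3.39 → ξ₁ = 3.39 ξ₂.
Substitute: (1·3.39 + 1) ξ₂ = 83.38 → ξ₂ = 18.99 kmol/h, ξ₁ = 64.39 kmol/h.
Outlet amounts (n = n₀ + Σ ν·ξ):
  D: 109.6 − 1(64.39) − 1(18.99) = 26.19
  A: 449.4 − 2(64.39) − 1(18.99) = 301.7
  E: 0 + 1(64.39) = 64.39
  C: 0 + 1(18.99) = 18.99
  F: 0 + 2(18.99) = 37.99

ξ₂ = 19 kmol/h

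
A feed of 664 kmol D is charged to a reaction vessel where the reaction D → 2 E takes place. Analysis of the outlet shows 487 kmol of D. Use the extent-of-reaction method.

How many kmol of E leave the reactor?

For D: n = n₀ − 1ξ → 487 = 664 − 1ξ, giving ξ = 177 kmol.
Outlet amounts (n = n₀ + ν ξ):
  D: 664 − 1(177) = 487
  E: 0 + 2(177) = 354

354 kmol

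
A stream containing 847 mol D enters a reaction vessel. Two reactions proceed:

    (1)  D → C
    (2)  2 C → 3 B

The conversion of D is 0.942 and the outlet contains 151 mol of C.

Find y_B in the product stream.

0.829

Conversion of D: D consumed = 1ξ₁ = 0.942 × 847 → ξ₁ = 797.9 mol.
C balance: n_C = 0 + 1ξ₁ − 2ξ₂ = 151 → ξ₂ = (1·797.9 − 151)/2 = 323.4 mol.
Outlet amounts (n = n₀ + Σ ν·ξ):
  D: 847 − 1(797.9) = 49.13
  C: 0 + 1(797.9) − 2(323.4) = 151
  B: 0 + 3(323.4) = 970.3
Total out = 1170 mol; y_B = 970.3 / 1170 = 0.829.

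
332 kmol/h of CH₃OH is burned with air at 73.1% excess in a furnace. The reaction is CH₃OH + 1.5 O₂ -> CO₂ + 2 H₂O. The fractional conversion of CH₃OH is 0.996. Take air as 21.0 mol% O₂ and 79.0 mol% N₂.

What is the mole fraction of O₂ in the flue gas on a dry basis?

Stoichiometric O₂ = 1.5 × 332 = 498 kmol/h; O₂ fed = 498 × 1.731 = 862 kmol/h.
N₂ fed = 862 × 79/21 = 3243 kmol/h.
Fuel reacted = 0.996 × 332 → ξ = 330.7 kmol/h.
Outlet (n = n₀ + ν ξ):
  CH₃OH: 332 − 1(330.7) = 1.328
  O₂: 862 − 1.5(330.7) = 366
  N₂: 3243 (inert)
  CO₂: 0 + 1(330.7) = 330.7
  H₂O: 0 + 2(330.7) = 661.3
Dry total = 3941 kmol/h; y_O₂ (dry) = 366 / 3941 = 0.09288.

0.0929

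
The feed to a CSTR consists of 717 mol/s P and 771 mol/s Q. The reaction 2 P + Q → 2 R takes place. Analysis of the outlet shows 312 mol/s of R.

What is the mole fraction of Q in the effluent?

0.462

For R: n = n₀ + 2ξ → 312 = 0 + 2ξ, giving ξ = 156 mol/s.
Outlet amounts (n = n₀ + ν ξ):
  P: 717 − 2(156) = 405
  Q: 771 − 1(156) = 615
  R: 0 + 2(156) = 312
Total out = 1332 mol/s; y_Q = 615 / 1332 = 0.4617.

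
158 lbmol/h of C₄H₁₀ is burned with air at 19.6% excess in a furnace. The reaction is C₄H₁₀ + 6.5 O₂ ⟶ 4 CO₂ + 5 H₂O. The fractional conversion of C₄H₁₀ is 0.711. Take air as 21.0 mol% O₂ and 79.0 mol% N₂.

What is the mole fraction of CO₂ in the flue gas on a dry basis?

0.08

Stoichiometric O₂ = 6.5 × 158 = 1027 lbmol/h; O₂ fed = 1027 × 1.196 = 1228 lbmol/h.
N₂ fed = 1228 × 79/21 = 4621 lbmol/h.
Fuel reacted = 0.711 × 158 → ξ = 112.3 lbmol/h.
Outlet (n = n₀ + ν ξ):
  C₄H₁₀: 158 − 1(112.3) = 45.66
  O₂: 1228 − 6.5(112.3) = 498.1
  N₂: 4621 (inert)
  CO₂: 0 + 4(112.3) = 449.4
  H₂O: 0 + 5(112.3) = 561.7
Dry total = 5614 lbmol/h; y_CO₂ (dry) = 449.4 / 5614 = 0.08004.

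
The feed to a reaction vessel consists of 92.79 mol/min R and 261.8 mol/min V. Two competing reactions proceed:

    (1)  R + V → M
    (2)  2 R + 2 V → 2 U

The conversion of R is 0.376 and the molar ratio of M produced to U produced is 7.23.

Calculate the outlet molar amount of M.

Conversion of R: R consumed = 0.376 × 92.79 = 34.89 mol/min = 1ξ₁ + 2ξ₂.
Selectivity: 1ξ₁ / (2ξ₂) = 7.23 → ξ₁ = 14.46 ξ₂.
Substitute: (1·14.46 + 2) ξ₂ = 34.89 → ξ₂ = 2.12 mol/min, ξ₁ = 30.65 mol/min.
Outlet amounts (n = n₀ + Σ ν·ξ):
  R: 92.79 − 1(30.65) − 2(2.12) = 57.9
  V: 261.8 − 1(30.65) − 2(2.12) = 226.9
  M: 0 + 1(30.65) = 30.65
  U: 0 + 2(2.12) = 4.239

30.6 mol/min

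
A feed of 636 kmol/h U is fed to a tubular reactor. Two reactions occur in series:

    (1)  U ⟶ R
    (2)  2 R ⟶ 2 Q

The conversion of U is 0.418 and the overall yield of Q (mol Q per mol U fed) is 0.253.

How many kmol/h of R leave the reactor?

105 kmol/h

Conversion of U: U consumed = 1ξ₁ = 0.418 × 636 → ξ₁ = 265.8 kmol/h.
Yield of Q: 2ξ₂ / 636 = 0.253 → ξ₂ = 80.45 kmol/h.
Outlet amounts (n = n₀ + Σ ν·ξ):
  U: 636 − 1(265.8) = 370.2
  R: 0 + 1(265.8) − 2(80.45) = 104.9
  Q: 0 + 2(80.45) = 160.9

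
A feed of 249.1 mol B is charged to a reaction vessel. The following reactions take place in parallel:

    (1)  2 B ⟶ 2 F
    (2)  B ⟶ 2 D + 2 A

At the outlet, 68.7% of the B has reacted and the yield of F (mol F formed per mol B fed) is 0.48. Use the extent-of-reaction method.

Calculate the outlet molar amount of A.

Yield of F: 2ξ₁ / 249.1 = 0.48 → ξ₁ = 59.78 mol.
Conversion of B: 2ξ₁ + 1ξ₂ = 0.687 × 249.1 = 171.1 → ξ₂ = 51.56 mol.
Outlet amounts (n = n₀ + Σ ν·ξ):
  B: 249.1 − 2(59.78) − 1(51.56) = 77.97
  F: 0 + 2(59.78) = 119.6
  D: 0 + 2(51.56) = 103.1
  A: 0 + 2(51.56) = 103.1

103 mol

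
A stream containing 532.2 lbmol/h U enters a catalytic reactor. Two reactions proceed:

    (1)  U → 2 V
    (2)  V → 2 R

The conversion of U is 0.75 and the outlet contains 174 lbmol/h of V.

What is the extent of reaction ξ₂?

Conversion of U: U consumed = 1ξ₁ = 0.75 × 532.2 → ξ₁ = 399.2 lbmol/h.
V balance: n_V = 0 + 2ξ₁ − 1ξ₂ = 174 → ξ₂ = (2·399.2 − 174)/1 = 624.3 lbmol/h.
Outlet amounts (n = n₀ + Σ ν·ξ):
  U: 532.2 − 1(399.2) = 133.1
  V: 0 + 2(399.2) − 1(624.3) = 174
  R: 0 + 2(624.3) = 1249

ξ₂ = 624 lbmol/h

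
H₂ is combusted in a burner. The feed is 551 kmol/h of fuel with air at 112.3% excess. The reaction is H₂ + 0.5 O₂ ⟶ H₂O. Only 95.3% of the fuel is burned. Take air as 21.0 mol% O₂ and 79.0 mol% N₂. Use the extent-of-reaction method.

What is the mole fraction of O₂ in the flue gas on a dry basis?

0.126

Stoichiometric O₂ = 0.5 × 551 = 275.5 kmol/h; O₂ fed = 275.5 × 2.123 = 584.9 kmol/h.
N₂ fed = 584.9 × 79/21 = 2200 kmol/h.
Fuel reacted = 0.953 × 551 → ξ = 525.1 kmol/h.
Outlet (n = n₀ + ν ξ):
  H₂: 551 − 1(525.1) = 25.9
  O₂: 584.9 − 0.5(525.1) = 322.3
  N₂: 2200 (inert)
  H₂O: 0 + 1(525.1) = 525.1
Dry total = 2549 kmol/h; y_O₂ (dry) = 322.3 / 2549 = 0.1265.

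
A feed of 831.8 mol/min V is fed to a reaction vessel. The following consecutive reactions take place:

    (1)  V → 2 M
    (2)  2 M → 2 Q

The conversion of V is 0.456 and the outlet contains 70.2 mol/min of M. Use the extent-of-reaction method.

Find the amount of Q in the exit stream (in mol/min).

Conversion of V: V consumed = 1ξ₁ = 0.456 × 831.8 → ξ₁ = 379.3 mol/min.
M balance: n_M = 0 + 2ξ₁ − 2ξ₂ = 70.2 → ξ₂ = (2·379.3 − 70.2)/2 = 344.2 mol/min.
Outlet amounts (n = n₀ + Σ ν·ξ):
  V: 831.8 − 1(379.3) = 452.5
  M: 0 + 2(379.3) − 2(344.2) = 70.2
  Q: 0 + 2(344.2) = 688.4

688 mol/min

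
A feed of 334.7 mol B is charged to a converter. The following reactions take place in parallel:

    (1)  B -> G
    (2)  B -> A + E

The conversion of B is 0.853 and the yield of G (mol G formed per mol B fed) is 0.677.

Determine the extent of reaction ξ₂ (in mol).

Yield of G: 1ξ₁ / 334.7 = 0.677 → ξ₁ = 226.6 mol.
Conversion of B: 1ξ₁ + 1ξ₂ = 0.853 × 334.7 = 285.5 → ξ₂ = 58.91 mol.
Outlet amounts (n = n₀ + Σ ν·ξ):
  B: 334.7 − 1(226.6) − 1(58.91) = 49.2
  G: 0 + 1(226.6) = 226.6
  A: 0 + 1(58.91) = 58.91
  E: 0 + 1(58.91) = 58.91

ξ₂ = 58.9 mol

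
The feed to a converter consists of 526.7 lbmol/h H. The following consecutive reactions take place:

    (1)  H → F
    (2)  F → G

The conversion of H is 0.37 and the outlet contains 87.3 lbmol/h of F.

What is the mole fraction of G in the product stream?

0.204

Conversion of H: H consumed = 1ξ₁ = 0.37 × 526.7 → ξ₁ = 194.9 lbmol/h.
F balance: n_F = 0 + 1ξ₁ − 1ξ₂ = 87.3 → ξ₂ = (1·194.9 − 87.3)/1 = 107.6 lbmol/h.
Outlet amounts (n = n₀ + Σ ν·ξ):
  H: 526.7 − 1(194.9) = 331.8
  F: 0 + 1(194.9) − 1(107.6) = 87.3
  G: 0 + 1(107.6) = 107.6
Total out = 526.7 lbmol/h; y_G = 107.6 / 526.7 = 0.2043.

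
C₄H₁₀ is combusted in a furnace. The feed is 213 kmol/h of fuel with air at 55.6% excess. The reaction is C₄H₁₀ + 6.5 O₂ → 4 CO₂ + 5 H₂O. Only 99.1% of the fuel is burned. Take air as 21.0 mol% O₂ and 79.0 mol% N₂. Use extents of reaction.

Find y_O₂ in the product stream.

0.0725

Stoichiometric O₂ = 6.5 × 213 = 1384 kmol/h; O₂ fed = 1384 × 1.556 = 2154 kmol/h.
N₂ fed = 2154 × 79/21 = 8104 kmol/h.
Fuel reacted = 0.991 × 213 → ξ = 211.1 kmol/h.
Outlet (n = n₀ + ν ξ):
  C₄H₁₀: 213 − 1(211.1) = 1.917
  O₂: 2154 − 6.5(211.1) = 782.2
  N₂: 8104 (inert)
  CO₂: 0 + 4(211.1) = 844.3
  H₂O: 0 + 5(211.1) = 1055
Total out = 10790 kmol/h; y_O₂ = 782.2 / 10790 = 0.07251.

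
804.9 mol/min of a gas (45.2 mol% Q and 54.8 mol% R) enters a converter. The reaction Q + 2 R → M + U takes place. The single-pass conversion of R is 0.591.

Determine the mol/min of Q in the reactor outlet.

233 mol/min

R reacted = 0.591 × 441.1 = 260.7 mol/min; ν_R = −2, so ξ = 260.7/2 = 130.3 mol/min.
Outlet amounts (n = n₀ + ν ξ):
  Q: 363.8 − 1(130.3) = 233.5
  R: 441.1 − 2(130.3) = 180.4
  M: 0 + 1(130.3) = 130.3
  U: 0 + 1(130.3) = 130.3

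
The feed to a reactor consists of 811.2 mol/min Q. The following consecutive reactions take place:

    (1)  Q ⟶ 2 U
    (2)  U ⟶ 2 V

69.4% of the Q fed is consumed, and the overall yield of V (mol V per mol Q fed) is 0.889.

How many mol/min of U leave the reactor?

765 mol/min

Conversion of Q: Q consumed = 1ξ₁ = 0.694 × 811.2 → ξ₁ = 563 mol/min.
Yield of V: 2ξ₂ / 811.2 = 0.889 → ξ₂ = 360.6 mol/min.
Outlet amounts (n = n₀ + Σ ν·ξ):
  Q: 811.2 − 1(563) = 248.2
  U: 0 + 2(563) − 1(360.6) = 765.4
  V: 0 + 2(360.6) = 721.2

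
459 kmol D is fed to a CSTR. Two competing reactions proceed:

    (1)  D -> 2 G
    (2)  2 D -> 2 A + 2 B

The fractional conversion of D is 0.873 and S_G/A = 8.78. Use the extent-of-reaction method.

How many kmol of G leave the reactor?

Conversion of D: D consumed = 0.873 × 459 = 400.7 kmol = 1ξ₁ + 2ξ₂.
Selectivity: 2ξ₁ / (2ξ₂) = 8.78 → ξ₁ = 8.78 ξ₂.
Substitute: (1·8.78 + 2) ξ₂ = 400.7 → ξ₂ = 37.17 kmol, ξ₁ = 326.4 kmol.
Outlet amounts (n = n₀ + Σ ν·ξ):
  D: 459 − 1(326.4) − 2(37.17) = 58.29
  G: 0 + 2(326.4) = 652.7
  A: 0 + 2(37.17) = 74.34
  B: 0 + 2(37.17) = 74.34

653 kmol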